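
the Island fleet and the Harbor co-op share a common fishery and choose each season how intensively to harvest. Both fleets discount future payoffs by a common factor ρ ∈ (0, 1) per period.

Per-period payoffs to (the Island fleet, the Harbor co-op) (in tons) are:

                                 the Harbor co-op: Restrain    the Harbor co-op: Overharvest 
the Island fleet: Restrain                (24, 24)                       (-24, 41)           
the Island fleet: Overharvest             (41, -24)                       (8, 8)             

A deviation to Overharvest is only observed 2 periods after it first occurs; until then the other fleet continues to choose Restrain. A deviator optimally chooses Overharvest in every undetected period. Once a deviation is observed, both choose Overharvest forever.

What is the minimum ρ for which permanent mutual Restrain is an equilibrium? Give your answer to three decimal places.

A deviator earns 41 for 2 periods, then 8 forever; cooperating earns 24 forever. Multiplying the IC by (1−ρ):
24 ≥ 41(1−ρ^2) + 8ρ^2, so 33·ρ^2 ≥ 17 and ρ^2 ≥ 17/33.
ρ ≥ (17/33)^(1/2) ≈ 0.718.

0.718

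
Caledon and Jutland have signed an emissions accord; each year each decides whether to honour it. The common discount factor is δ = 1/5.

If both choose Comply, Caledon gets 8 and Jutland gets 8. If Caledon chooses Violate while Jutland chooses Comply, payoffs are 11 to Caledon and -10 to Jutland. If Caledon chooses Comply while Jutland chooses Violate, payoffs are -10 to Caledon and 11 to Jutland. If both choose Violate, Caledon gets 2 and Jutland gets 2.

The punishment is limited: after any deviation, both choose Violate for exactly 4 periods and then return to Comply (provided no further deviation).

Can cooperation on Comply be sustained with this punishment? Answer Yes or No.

A one-shot deviation gives 11 now, then 2 for 4 periods, then back to 8.
Gain from deviating: (11−8) today; loss: (8−2) in each of the next 4 periods.
No-deviation condition: (8−2)(δ+…+δ^4) ≥ 11−8, i.e. δ+…+δ^4 ≥ 1/2.
At δ = 1/5: δ+…+δ^4 = 0.2496 < 0.5000.
So cooperation is not sustainable.

No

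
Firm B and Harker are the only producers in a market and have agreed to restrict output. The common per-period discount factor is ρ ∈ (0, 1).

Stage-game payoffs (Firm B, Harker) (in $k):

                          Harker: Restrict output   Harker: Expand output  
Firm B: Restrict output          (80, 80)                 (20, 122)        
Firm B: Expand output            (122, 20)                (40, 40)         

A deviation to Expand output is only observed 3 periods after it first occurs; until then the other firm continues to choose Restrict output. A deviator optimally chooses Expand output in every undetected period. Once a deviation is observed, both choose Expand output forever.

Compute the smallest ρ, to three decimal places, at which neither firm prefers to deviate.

0.800

Deviating for the 3 undetected periods gains 122−80 = 42 per period over cooperation, then loses 80−40 = 40 per period forever once punishment starts.
Gain: 42(1 + ρ + … + ρ^2); loss: 40·ρ^3/(1−ρ).
No profitable deviation ⇔ 42(1−ρ^3) ≤ 40·ρ^3, i.e. ρ^3 ≥ 42/(42+40) = 21/41.
Hence ρ ≥ (21/41)^(1/3) ≈ 0.800.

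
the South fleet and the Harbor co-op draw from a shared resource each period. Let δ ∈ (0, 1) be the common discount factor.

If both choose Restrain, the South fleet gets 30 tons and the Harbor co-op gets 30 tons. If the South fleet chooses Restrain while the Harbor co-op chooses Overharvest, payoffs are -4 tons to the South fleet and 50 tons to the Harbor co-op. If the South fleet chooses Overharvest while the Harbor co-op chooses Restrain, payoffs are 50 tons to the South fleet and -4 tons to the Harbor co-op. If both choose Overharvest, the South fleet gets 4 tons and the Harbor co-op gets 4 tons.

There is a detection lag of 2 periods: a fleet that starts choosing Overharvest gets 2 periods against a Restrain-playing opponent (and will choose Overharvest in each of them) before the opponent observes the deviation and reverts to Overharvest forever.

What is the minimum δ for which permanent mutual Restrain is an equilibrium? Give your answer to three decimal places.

0.659

Deviating for the 2 undetected periods gains 50−30 = 20 per period over cooperation, then loses 30−4 = 26 per period forever once punishment starts.
Gain: 20(1 + δ + … + δ^1); loss: 26·δ^2/(1−δ).
No profitable deviation ⇔ 20(1−δ^2) ≤ 26·δ^2, i.e. δ^2 ≥ 20/(20+26) = 10/23.
Hence δ ≥ (10/23)^(1/2) ≈ 0.659.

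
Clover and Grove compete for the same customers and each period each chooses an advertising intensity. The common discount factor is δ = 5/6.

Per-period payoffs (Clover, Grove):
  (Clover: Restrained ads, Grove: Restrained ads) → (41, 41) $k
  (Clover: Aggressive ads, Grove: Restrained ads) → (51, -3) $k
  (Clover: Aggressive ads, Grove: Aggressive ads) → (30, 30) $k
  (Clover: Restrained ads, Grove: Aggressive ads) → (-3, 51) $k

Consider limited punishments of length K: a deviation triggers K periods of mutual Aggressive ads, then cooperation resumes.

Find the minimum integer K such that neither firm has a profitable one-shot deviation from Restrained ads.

No profitable deviation requires (41−30)(δ+…+δ^K) ≥ 51−41, i.e. δ+…+δ^K ≥ 10/11 ≈ 0.9091.
With δ = 5/6, the partial sums are K=1: 0.8333, K=2: 1.5278.
K = 2 is the first length at which the sum reaches 0.9091.

2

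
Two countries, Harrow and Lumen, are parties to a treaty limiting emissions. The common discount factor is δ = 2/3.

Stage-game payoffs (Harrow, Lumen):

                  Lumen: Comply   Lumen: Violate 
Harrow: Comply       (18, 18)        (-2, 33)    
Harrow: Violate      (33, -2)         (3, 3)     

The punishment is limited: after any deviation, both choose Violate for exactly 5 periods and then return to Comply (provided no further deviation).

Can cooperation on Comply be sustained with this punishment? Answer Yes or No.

Yes

A one-shot deviation gives 33 now, then 3 for 5 periods, then back to 18.
Gain from deviating: (33−18) today; loss: (18−3) in each of the next 5 periods.
No-deviation condition: (18−3)(δ+…+δ^5) ≥ 33−18, i.e. δ+…+δ^5 ≥ 1.
At δ = 2/3: δ+…+δ^5 = 1.7366 ≥ 1.0000.
So cooperation is sustainable.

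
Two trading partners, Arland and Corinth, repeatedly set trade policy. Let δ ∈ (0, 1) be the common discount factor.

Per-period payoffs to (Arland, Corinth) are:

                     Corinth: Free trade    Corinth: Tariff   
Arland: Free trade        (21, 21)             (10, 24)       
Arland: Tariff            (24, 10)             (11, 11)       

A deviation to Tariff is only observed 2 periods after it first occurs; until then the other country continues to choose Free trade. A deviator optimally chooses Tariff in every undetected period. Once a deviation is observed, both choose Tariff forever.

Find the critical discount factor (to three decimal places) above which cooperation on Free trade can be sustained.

The best deviation is to choose Tariff for all 2 undetected periods, earning 24 each, then 11 forever once detected.
Deviation value: 24(1−δ^2)/(1−δ) + 11δ^2/(1−δ); cooperation value: 21/(1−δ).
IC: 21 ≥ 24(1−δ^2) + 11δ^2 = 24 − 13δ^2.
So δ^2 ≥ 3/13, giving δ ≥ (3/13)^(1/2) ≈ 0.480.

0.480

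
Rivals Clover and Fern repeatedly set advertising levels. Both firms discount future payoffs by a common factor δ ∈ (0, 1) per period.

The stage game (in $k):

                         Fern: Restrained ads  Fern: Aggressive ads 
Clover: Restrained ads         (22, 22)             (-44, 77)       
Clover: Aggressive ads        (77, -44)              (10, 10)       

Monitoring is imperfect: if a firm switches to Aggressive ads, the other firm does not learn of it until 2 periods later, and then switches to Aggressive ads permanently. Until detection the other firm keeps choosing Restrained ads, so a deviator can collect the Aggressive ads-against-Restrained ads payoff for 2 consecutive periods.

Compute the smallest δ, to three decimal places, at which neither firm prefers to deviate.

0.906

The best deviation is to choose Aggressive ads for all 2 undetected periods, earning 77 each, then 10 forever once detected.
Deviation value: 77(1−δ^2)/(1−δ) + 10δ^2/(1−δ); cooperation value: 22/(1−δ).
IC: 22 ≥ 77(1−δ^2) + 10δ^2 = 77 − 67δ^2.
So δ^2 ≥ 55/67, giving δ ≥ (55/67)^(1/2) ≈ 0.906.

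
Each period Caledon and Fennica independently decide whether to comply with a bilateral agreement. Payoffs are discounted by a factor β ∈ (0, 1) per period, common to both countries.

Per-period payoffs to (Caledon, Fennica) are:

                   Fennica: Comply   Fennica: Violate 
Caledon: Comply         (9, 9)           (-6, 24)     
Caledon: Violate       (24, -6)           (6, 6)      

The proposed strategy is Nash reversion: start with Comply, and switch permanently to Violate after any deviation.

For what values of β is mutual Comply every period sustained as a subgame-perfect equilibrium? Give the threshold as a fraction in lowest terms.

Under grim trigger the critical discount factor is (T−C)/(T−P) with T = 24, C = 9, P = 6.
β* = (24−9)/(24−6) = 15/18 = 5/6.

5/6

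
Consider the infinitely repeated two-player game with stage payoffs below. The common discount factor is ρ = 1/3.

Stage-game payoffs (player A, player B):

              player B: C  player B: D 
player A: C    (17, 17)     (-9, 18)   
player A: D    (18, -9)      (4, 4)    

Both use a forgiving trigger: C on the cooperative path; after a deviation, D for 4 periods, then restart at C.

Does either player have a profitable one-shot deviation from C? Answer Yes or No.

No

Comparing payoff streams over the 5 periods until play realigns: cooperate → 17(1+ρ+…+ρ^4); deviate → 18 + 4(ρ+…+ρ^4).
Cooperation is sustained iff (17−4)(ρ+…+ρ^4) ≥ 18−17.
ρ+…+ρ^4 = 1/3·(1−(1/3)^4)/(1−1/3) = 0.4938, and (18−17)/(17−4) = 0.0769.
0.4938 ≥ 0.0769, so cooperation is sustainable.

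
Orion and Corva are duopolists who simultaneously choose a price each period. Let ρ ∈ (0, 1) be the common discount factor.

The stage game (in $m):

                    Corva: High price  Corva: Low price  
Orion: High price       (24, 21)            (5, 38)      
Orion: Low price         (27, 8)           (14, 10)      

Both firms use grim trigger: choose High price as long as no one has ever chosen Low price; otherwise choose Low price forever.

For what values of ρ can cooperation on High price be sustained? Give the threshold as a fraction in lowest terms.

Orion's threshold: (27−24)/(27−14) = 3/13.
Corva's threshold: (38−21)/(38−10) = 17/28.
3/13 < 17/28, so Corva binds and ρ* = 17/28.

17/28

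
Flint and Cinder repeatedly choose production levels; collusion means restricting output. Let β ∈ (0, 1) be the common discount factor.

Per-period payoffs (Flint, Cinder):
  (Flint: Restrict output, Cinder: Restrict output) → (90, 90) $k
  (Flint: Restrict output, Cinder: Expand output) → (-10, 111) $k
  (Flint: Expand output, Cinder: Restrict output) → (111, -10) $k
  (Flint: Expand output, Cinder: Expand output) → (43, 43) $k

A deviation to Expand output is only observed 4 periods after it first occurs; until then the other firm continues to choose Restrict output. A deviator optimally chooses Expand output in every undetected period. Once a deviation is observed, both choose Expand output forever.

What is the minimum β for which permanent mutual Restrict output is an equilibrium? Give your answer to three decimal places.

0.745

A deviator earns 111 for 4 periods, then 43 forever; cooperating earns 90 forever. Multiplying the IC by (1−β):
90 ≥ 111(1−β^4) + 43β^4, so 68·β^4 ≥ 21 and β^4 ≥ 21/68.
β ≥ (21/68)^(1/4) ≈ 0.745.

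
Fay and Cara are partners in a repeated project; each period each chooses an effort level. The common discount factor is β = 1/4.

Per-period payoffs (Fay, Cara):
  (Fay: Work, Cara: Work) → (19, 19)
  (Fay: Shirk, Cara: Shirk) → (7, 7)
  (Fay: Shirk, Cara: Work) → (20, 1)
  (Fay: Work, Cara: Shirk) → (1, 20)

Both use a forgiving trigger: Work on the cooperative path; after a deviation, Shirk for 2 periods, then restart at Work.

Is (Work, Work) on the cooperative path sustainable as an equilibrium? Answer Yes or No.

Yes

Comparing payoff streams over the 3 periods until play realigns: cooperate → 19(1+β+…+β^2); deviate → 20 + 7(β+…+β^2).
Cooperation is sustained iff (19−7)(β+…+β^2) ≥ 20−19.
β+…+β^2 = 1/4·(1−(1/4)^2)/(1−1/4) = 0.3125, and (20−19)/(19−7) = 0.0833.
0.3125 ≥ 0.0833, so cooperation is sustainable.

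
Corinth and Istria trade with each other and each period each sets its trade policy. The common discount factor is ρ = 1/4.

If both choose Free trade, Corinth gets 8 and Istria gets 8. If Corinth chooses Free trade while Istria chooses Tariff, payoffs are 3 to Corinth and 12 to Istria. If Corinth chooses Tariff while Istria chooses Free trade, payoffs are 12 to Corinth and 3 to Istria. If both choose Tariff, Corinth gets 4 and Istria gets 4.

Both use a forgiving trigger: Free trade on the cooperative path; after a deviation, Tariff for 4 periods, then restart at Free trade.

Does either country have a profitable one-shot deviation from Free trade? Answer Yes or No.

Yes

IC: ρ+…+ρ^4 ≥ (12−8)/(8−4) = 1.
At ρ = 1/4: partial sum = 0.3320 < 1.0000. Cooperation not sustainable.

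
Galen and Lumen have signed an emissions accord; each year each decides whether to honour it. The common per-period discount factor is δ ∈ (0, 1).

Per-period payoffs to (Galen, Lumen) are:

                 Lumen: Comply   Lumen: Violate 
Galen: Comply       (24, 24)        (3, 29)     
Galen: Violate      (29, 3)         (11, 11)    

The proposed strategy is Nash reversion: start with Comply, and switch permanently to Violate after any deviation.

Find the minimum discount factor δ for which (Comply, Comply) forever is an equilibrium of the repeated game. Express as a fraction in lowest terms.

24/(1−δ) ≥ 29 + 11δ/(1−δ)
24 ≥ 29 − 18δ
δ ≥ 5/18.

5/18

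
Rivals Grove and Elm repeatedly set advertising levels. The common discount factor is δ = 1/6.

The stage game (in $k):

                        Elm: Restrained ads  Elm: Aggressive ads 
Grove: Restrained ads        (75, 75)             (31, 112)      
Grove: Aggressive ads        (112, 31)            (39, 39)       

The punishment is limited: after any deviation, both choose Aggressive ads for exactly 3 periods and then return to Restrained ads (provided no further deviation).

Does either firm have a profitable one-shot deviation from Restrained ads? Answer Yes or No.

Comparing payoff streams over the 4 periods until play realigns: cooperate → 75(1+δ+…+δ^3); deviate → 112 + 39(δ+…+δ^3).
Cooperation is sustained iff (75−39)(δ+…+δ^3) ≥ 112−75.
δ+…+δ^3 = 1/6·(1−(1/6)^3)/(1−1/6) = 0.1991, and (112−75)/(75−39) = 1.0278.
0.1991 < 1.0278, so cooperation is not sustainable.

Yes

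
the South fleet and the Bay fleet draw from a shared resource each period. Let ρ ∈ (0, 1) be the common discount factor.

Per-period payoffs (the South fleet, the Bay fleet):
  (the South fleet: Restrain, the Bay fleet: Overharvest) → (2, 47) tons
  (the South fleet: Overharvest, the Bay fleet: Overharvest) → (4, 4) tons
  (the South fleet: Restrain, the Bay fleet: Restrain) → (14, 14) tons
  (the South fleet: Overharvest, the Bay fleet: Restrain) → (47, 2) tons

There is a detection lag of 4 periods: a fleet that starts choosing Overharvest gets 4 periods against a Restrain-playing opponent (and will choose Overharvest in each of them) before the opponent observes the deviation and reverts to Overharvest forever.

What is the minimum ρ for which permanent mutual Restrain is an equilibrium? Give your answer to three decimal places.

0.936

A deviator earns 47 for 4 periods, then 4 forever; cooperating earns 14 forever. Multiplying the IC by (1−ρ):
14 ≥ 47(1−ρ^4) + 4ρ^4, so 43·ρ^4 ≥ 33 and ρ^4 ≥ 33/43.
ρ ≥ (33/43)^(1/4) ≈ 0.936.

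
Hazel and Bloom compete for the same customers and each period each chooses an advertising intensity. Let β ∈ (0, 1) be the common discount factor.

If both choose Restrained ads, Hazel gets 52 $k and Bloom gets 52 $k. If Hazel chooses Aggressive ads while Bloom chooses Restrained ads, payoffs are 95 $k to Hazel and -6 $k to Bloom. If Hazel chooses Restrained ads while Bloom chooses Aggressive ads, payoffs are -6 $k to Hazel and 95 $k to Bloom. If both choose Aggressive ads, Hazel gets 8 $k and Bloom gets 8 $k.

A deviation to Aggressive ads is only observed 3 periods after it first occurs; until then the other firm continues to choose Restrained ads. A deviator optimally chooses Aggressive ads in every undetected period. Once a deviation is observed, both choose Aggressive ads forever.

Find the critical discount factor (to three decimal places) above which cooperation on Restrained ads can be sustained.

0.791

Deviating for the 3 undetected periods gains 95−52 = 43 per period over cooperation, then loses 52−8 = 44 per period forever once punishment starts.
Gain: 43(1 + β + … + β^2); loss: 44·β^3/(1−β).
No profitable deviation ⇔ 43(1−β^3) ≤ 44·β^3, i.e. β^3 ≥ 43/(43+44) = 43/87.
Hence β ≥ (43/87)^(1/3) ≈ 0.791.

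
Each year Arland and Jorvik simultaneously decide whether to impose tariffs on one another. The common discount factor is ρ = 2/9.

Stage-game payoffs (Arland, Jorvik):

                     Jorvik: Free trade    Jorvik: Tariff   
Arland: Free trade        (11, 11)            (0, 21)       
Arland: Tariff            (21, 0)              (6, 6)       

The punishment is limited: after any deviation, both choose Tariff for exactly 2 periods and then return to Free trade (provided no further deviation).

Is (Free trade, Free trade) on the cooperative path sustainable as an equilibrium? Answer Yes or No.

IC: ρ+…+ρ^2 ≥ (21−11)/(11−6) = 2.
At ρ = 2/9: partial sum = 0.2716 < 2.0000. Cooperation not sustainable.

No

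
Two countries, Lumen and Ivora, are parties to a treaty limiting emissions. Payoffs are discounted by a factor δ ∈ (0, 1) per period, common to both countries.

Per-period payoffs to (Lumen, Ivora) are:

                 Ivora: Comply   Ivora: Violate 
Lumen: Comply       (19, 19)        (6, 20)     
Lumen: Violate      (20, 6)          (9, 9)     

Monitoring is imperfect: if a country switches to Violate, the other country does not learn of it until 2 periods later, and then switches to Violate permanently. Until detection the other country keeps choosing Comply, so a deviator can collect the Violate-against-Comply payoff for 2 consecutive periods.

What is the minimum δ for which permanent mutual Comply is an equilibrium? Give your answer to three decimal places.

Deviating for the 2 undetected periods gains 20−19 = 1 per period over cooperation, then loses 19−9 = 10 per period forever once punishment starts.
Gain: 1(1 + δ + … + δ^1); loss: 10·δ^2/(1−δ).
No profitable deviation ⇔ 1(1−δ^2) ≤ 10·δ^2, i.e. δ^2 ≥ 1/(1+10) = 1/11.
Hence δ ≥ (1/11)^(1/2) ≈ 0.302.

0.302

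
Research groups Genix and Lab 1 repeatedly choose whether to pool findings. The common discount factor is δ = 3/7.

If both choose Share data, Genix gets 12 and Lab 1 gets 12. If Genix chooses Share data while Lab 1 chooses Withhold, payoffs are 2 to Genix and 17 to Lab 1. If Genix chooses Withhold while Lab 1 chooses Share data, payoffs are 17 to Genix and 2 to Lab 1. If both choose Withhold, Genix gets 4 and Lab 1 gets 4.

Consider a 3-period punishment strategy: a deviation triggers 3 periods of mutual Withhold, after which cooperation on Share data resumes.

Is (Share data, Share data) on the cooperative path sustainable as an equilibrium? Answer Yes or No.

Yes

A one-shot deviation gives 17 now, then 4 for 3 periods, then back to 12.
Gain from deviating: (17−12) today; loss: (12−4) in each of the next 3 periods.
No-deviation condition: (12−4)(δ+…+δ^3) ≥ 17−12, i.e. δ+…+δ^3 ≥ 5/8.
At δ = 3/7: δ+…+δ^3 = 0.6910 ≥ 0.6250.
So cooperation is sustainable.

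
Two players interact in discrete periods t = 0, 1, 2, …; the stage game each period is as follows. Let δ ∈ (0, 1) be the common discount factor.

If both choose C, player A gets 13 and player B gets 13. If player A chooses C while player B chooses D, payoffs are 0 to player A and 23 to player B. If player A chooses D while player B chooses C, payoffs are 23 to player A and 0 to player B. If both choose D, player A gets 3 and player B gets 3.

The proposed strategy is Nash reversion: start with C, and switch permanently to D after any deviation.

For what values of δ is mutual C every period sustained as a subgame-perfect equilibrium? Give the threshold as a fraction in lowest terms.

Under grim trigger the critical discount factor is (T−C)/(T−P) with T = 23, C = 13, P = 3.
δ* = (23−13)/(23−3) = 10/20 = 1/2.

1/2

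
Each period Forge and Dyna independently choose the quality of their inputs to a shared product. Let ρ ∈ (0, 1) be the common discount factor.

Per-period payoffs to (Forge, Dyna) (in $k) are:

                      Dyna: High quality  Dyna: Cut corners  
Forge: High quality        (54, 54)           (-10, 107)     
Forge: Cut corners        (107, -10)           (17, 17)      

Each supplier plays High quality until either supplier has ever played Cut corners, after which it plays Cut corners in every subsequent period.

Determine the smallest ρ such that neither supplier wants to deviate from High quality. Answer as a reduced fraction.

53/90

Cooperation forever yields 54 each period: 54/(1−ρ).
Deviating yields 107 once, then 17 forever: 107 + 17ρ/(1−ρ).
No profitable deviation requires 54/(1−ρ) ≥ 107 + 17ρ/(1−ρ).
Multiplying by (1−ρ): 54 ≥ 107(1−ρ) + 17ρ = 107 − 90ρ.
So 90ρ ≥ 53, i.e. ρ ≥ 53/90.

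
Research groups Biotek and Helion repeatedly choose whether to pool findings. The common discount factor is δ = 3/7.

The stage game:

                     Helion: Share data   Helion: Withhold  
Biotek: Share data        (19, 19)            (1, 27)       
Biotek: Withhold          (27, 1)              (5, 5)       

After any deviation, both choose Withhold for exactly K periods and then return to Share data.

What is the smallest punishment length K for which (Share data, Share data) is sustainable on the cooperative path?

2

No profitable deviation requires (19−5)(δ+…+δ^K) ≥ 27−19, i.e. δ+…+δ^K ≥ 4/7 ≈ 0.5714.
With δ = 3/7, the partial sums are K=1: 0.4286, K=2: 0.6122.
K = 2 is the first length at which the sum reaches 0.5714.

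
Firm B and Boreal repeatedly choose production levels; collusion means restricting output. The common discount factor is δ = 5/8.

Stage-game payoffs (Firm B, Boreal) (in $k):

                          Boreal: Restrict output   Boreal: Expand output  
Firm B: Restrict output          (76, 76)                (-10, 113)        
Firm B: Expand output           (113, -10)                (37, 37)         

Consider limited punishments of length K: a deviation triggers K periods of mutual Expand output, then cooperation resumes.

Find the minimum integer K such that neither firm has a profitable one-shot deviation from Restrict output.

2

Need Σ_{k=1}^{K} δ^k ≥ (113−76)/(76−37) = 0.9487 at δ = 5/8.
At K = 1 the sum is 0.6250 < 0.9487; at K = 2 it is 1.0156 ≥ 0.9487.
So the minimum punishment length is K = 2.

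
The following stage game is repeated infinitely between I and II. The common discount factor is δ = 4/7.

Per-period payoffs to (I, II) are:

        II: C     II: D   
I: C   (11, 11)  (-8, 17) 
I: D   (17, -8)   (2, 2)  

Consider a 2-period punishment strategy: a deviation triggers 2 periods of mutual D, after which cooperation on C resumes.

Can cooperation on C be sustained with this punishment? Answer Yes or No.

A one-shot deviation gives 17 now, then 2 for 2 periods, then back to 11.
Gain from deviating: (17−11) today; loss: (11−2) in each of the next 2 periods.
No-deviation condition: (11−2)(δ+…+δ^2) ≥ 17−11, i.e. δ+…+δ^2 ≥ 2/3.
At δ = 4/7: δ+…+δ^2 = 0.8980 ≥ 0.6667.
So cooperation is sustainable.

Yes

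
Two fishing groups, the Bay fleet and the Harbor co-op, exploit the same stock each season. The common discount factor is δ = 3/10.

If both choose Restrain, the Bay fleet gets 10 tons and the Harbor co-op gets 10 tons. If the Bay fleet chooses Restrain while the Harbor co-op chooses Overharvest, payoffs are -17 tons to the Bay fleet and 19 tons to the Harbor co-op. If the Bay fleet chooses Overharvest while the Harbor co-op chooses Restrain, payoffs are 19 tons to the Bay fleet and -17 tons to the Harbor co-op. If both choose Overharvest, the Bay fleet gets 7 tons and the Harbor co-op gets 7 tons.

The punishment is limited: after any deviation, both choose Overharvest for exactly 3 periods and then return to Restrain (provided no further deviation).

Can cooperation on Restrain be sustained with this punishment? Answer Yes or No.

Comparing payoff streams over the 4 periods until play realigns: cooperate → 10(1+δ+…+δ^3); deviate → 19 + 7(δ+…+δ^3).
Cooperation is sustained iff (10−7)(δ+…+δ^3) ≥ 19−10.
δ+…+δ^3 = 3/10·(1−(3/10)^3)/(1−3/10) = 0.4170, and (19−10)/(10−7) = 3.0000.
0.4170 < 3.0000, so cooperation is not sustainable.

No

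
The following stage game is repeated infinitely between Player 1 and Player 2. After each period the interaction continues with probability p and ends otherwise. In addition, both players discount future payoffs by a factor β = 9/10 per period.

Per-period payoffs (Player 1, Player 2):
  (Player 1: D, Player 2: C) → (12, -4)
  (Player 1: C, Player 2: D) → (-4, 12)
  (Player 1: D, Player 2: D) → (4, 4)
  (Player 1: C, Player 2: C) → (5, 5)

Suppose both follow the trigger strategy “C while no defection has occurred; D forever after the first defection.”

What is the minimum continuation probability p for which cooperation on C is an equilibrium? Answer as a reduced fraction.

With continuation probability p and discount β, the effective per-period discount factor is βp.
Grim-trigger IC: βp ≥ (12−5)/(12−4) = 7/8.
So p ≥ (7/8)/(9/10) = 35/36.

35/36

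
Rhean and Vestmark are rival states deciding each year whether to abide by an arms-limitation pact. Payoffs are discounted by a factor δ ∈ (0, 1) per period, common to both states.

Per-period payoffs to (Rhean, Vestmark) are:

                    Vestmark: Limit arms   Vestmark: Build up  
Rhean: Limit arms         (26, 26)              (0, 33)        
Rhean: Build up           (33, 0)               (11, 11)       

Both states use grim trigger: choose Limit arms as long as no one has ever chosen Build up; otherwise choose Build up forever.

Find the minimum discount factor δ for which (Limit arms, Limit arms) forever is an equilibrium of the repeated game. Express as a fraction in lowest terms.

26/(1−δ) ≥ 33 + 11δ/(1−δ)
26 ≥ 33 − 22δ
δ ≥ 7/22.

7/22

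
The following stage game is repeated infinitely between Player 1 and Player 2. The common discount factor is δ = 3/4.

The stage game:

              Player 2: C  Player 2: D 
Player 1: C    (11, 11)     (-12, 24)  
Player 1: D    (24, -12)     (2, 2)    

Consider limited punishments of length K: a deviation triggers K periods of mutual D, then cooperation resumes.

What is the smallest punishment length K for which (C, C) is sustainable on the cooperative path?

3

Need Σ_{k=1}^{K} δ^k ≥ (24−11)/(11−2) = 1.4444 at δ = 3/4.
At K = 2 the sum is 1.3125 < 1.4444; at K = 3 it is 1.7344 ≥ 1.4444.
So the minimum punishment length is K = 3.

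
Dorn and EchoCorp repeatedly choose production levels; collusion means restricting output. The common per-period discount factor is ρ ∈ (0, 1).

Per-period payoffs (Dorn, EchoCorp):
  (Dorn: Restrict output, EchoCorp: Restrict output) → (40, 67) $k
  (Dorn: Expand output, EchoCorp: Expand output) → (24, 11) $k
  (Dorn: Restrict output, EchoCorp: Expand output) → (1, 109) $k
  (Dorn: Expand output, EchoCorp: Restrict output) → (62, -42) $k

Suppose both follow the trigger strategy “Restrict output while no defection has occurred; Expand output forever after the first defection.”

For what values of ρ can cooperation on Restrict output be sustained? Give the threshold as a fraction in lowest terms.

For Dorn: deviation gain 62−40 = 22, per-period punishment loss 40−24 = 16. IC gives ρ ≥ 22/38 = 11/19.
For EchoCorp: gain 42, loss 56 per period, so ρ ≥ 42/98 = 3/7.
The tighter constraint is Dorn's, so cooperation needs ρ ≥ 11/19.

11/19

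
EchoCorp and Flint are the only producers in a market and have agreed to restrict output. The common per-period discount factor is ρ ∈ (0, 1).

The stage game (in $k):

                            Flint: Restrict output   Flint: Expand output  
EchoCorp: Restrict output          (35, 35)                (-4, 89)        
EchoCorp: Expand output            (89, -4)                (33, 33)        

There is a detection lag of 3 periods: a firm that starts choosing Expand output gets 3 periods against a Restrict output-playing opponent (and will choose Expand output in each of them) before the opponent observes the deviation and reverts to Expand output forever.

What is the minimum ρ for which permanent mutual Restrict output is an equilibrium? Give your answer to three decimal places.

0.988

The best deviation is to choose Expand output for all 3 undetected periods, earning 89 each, then 33 forever once detected.
Deviation value: 89(1−ρ^3)/(1−ρ) + 33ρ^3/(1−ρ); cooperation value: 35/(1−ρ).
IC: 35 ≥ 89(1−ρ^3) + 33ρ^3 = 89 − 56ρ^3.
So ρ^3 ≥ 54/56 = 27/28, giving ρ ≥ (27/28)^(1/3) ≈ 0.988.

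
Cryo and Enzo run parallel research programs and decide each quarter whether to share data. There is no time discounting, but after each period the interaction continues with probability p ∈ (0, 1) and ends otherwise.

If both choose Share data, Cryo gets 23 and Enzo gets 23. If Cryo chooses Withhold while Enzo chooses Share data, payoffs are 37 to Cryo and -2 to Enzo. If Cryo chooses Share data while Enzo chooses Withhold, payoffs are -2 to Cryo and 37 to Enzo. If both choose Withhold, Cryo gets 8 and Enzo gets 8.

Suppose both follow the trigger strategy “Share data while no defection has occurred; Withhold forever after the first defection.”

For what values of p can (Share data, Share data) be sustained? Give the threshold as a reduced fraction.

14/29

Expected cooperation value is 23 + p·23 + p²·23 + … = 23/(1−p); deviation gives 37 + p·8/(1−p).
23 ≥ 37(1−p) + 8p ⇒ 29p ≥ 14 ⇒ p ≥ 14/29.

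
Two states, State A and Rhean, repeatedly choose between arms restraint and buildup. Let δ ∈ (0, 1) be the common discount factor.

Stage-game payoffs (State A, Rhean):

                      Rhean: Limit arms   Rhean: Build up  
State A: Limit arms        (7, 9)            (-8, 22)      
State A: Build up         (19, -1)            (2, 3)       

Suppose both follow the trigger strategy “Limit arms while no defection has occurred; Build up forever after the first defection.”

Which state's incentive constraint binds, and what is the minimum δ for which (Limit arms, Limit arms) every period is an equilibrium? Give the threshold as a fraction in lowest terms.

State A; δ ≥ 12/17

State A's threshold: (19−7)/(19−2) = 12/17.
Rhean's threshold: (22−9)/(22−3) = 13/19.
12/17 > 13/19, so State A binds and δ* = 12/17.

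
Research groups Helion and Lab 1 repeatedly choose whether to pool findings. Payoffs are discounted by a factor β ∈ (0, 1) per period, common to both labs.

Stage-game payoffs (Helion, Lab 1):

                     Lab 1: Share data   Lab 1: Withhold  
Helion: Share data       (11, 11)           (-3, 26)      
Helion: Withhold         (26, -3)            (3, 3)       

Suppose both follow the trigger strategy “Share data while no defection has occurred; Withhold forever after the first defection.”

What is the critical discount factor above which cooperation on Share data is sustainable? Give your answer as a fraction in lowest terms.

15/23

Cooperation forever yields 11 each period: 11/(1−β).
Deviating yields 26 once, then 3 forever: 26 + 3β/(1−β).
No profitable deviation requires 11/(1−β) ≥ 26 + 3β/(1−β).
Multiplying by (1−β): 11 ≥ 26(1−β) + 3β = 26 − 23β.
So 23β ≥ 15, i.e. β ≥ 15/23.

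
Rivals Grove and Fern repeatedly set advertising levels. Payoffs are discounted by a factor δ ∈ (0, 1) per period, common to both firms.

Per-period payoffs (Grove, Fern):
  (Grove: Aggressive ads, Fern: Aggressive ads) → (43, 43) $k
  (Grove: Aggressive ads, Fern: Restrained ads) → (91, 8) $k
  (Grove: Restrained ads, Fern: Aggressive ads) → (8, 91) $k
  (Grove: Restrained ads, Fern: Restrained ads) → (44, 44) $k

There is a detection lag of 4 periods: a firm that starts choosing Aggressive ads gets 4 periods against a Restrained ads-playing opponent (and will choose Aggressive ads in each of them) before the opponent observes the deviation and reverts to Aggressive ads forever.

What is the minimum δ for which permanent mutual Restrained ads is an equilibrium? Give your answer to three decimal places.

A deviator earns 91 for 4 periods, then 43 forever; cooperating earns 44 forever. Multiplying the IC by (1−δ):
44 ≥ 91(1−δ^4) + 43δ^4, so 48·δ^4 ≥ 47 and δ^4 ≥ 47/48.
δ ≥ (47/48)^(1/4) ≈ 0.995.

0.995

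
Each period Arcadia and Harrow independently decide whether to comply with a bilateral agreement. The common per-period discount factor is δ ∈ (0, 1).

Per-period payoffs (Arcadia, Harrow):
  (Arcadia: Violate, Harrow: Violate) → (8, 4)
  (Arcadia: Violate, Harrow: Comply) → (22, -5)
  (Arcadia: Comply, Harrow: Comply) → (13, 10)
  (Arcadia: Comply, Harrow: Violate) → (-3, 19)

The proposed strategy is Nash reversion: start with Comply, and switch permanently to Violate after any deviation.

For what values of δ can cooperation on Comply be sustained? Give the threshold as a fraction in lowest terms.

For Arcadia: deviation gain 22−13 = 9, per-period punishment loss 13−8 = 5. IC gives δ ≥ 9/14.
For Harrow: gain 9, loss 6 per period, so δ ≥ 9/15 = 3/5.
The tighter constraint is Arcadia's, so cooperation needs δ ≥ 9/14.

9/14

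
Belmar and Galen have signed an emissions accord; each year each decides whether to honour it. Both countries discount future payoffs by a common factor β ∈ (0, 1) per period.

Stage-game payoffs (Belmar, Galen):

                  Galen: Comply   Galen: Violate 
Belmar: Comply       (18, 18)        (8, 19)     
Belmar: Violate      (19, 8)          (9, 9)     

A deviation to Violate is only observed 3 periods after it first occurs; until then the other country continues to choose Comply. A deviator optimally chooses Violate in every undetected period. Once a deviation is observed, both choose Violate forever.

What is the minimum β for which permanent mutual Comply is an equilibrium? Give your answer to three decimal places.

0.464

Deviating for the 3 undetected periods gains 19−18 = 1 per period over cooperation, then loses 18−9 = 9 per period forever once punishment starts.
Gain: 1(1 + β + … + β^2); loss: 9·β^3/(1−β).
No profitable deviation ⇔ 1(1−β^3) ≤ 9·β^3, i.e. β^3 ≥ 1/(1+9) = 1/10.
Hence β ≥ (1/10)^(1/3) ≈ 0.464.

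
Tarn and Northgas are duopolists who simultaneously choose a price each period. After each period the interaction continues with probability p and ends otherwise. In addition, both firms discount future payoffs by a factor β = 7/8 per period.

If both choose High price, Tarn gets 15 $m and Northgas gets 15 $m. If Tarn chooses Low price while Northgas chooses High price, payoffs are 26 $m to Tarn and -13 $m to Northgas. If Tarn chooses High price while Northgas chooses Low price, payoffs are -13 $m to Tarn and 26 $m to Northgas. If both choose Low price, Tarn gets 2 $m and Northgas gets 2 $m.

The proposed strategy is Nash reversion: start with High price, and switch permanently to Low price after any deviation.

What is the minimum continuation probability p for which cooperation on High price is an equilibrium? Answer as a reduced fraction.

11/21

With continuation probability p and discount β, the effective per-period discount factor is βp.
Grim-trigger IC: βp ≥ (26−15)/(26−2) = 11/24.
So p ≥ (11/24)/(7/8) = 11/21.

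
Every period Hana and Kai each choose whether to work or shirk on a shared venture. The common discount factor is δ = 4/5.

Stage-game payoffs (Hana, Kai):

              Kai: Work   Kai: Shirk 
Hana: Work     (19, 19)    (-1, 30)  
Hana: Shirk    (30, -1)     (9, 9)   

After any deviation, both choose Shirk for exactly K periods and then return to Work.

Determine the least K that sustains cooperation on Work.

2

IC: δ(1−δ^K)/(1−δ) ≥ (30−19)/(19−9) = 11/10.
With δ = 4/5: need 1 − δ^K ≥ 11/10·(1−4/5)/(4/5), i.e. δ^K ≤ 0.7250.
Since (4/5)^1 = 0.8000 and (4/5)^2 = 0.6400, the smallest such K is 2.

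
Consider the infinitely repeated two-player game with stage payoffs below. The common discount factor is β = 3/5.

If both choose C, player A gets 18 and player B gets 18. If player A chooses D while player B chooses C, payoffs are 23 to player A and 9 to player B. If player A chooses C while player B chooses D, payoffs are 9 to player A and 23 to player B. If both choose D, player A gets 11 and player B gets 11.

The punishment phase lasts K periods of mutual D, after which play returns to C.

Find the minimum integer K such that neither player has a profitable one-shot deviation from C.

Need Σ_{k=1}^{K} β^k ≥ (23−18)/(18−11) = 0.7143 at β = 3/5.
At K = 1 the sum is 0.6000 < 0.7143; at K = 2 it is 0.9600 ≥ 0.7143.
So the minimum punishment length is K = 2.

2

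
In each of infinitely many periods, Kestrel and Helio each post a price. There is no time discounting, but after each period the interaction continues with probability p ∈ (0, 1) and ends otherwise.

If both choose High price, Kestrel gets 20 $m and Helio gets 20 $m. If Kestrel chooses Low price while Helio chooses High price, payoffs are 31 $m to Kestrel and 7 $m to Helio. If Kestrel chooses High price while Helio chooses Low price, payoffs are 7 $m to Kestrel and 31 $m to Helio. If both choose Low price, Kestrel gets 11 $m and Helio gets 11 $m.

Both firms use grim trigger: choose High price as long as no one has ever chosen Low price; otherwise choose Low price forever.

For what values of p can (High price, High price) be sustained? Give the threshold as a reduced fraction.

11/20

Expected cooperation value is 20 + p·20 + p²·20 + … = 20/(1−p); deviation gives 31 + p·11/(1−p).
20 ≥ 31(1−p) + 11p ⇒ 20p ≥ 11 ⇒ p ≥ 11/20.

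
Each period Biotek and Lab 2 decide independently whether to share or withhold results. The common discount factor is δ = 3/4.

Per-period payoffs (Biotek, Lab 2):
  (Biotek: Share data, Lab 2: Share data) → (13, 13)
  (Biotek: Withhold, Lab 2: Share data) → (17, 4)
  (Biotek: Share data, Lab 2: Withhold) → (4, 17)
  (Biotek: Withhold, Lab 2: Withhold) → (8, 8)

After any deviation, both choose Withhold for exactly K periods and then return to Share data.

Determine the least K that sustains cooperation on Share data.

2

IC: δ(1−δ^K)/(1−δ) ≥ (17−13)/(13−8) = 4/5.
With δ = 3/4: need 1 − δ^K ≥ 4/5·(1−3/4)/(3/4), i.e. δ^K ≤ 0.7333.
Since (3/4)^1 = 0.7500 and (3/4)^2 = 0.5625, the smallest such K is 2.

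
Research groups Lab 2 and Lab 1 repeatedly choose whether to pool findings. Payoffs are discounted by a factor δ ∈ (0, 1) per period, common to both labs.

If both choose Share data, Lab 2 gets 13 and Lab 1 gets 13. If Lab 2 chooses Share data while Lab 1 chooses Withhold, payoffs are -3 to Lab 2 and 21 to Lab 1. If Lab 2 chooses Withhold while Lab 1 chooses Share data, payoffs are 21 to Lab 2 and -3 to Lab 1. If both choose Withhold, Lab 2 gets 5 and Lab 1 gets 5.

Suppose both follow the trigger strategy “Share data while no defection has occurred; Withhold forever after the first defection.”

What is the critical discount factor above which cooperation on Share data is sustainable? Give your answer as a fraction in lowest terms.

1/2

Cooperation forever yields 13 each period: 13/(1−δ).
Deviating yields 21 once, then 5 forever: 21 + 5δ/(1−δ).
No profitable deviation requires 13/(1−δ) ≥ 21 + 5δ/(1−δ).
Multiplying by (1−δ): 13 ≥ 21(1−δ) + 5δ = 21 − 16δ.
So 16δ ≥ 8, i.e. δ ≥ 8/16 = 1/2.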